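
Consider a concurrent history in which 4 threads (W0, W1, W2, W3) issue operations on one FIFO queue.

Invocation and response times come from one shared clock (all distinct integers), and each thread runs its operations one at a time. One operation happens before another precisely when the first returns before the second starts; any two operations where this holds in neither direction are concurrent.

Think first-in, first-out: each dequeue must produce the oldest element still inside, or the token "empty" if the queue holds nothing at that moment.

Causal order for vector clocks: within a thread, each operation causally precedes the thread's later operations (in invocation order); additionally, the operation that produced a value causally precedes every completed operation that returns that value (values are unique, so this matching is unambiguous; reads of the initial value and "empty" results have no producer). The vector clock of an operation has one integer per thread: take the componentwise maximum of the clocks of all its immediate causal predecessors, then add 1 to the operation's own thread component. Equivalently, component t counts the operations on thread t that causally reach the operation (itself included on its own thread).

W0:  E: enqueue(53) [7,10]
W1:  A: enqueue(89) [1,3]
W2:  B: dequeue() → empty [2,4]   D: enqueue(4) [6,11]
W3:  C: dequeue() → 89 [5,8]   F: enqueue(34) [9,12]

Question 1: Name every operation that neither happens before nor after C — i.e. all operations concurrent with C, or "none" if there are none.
concurrent with C ([5,8]): every op whose interval crosses 5..8
A [1,3]: before
B [2,4]: before
D [6,11]: concurrent
E [7,10]: concurrent
F [9,12]: after

D, E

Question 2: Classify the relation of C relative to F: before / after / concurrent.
C spans [5,8], F spans [9,12]
resp(C)=8 < inv(F)=9

before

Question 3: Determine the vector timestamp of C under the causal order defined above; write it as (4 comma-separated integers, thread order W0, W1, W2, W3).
root op B, invoked 2: fresh clock plus W2's own tick → (0, 0, 1, 0)
root op A, invoked 1: fresh clock plus W1's own tick → (0, 1, 0, 0)
root op E, invoked 7: fresh clock plus W0's own tick → (1, 0, 0, 0)
D (invocation 6): componentwise max over VC(B)=(0, 0, 1, 0), +1 at W2, giving (0, 0, 2, 0)
C (invocation 5): componentwise max over VC(A)=(0, 1, 0, 0), +1 at W3, giving (0, 1, 0, 1)
F (invocation 9): componentwise max over VC(C)=(0, 1, 0, 1), +1 at W3, giving (0, 1, 0, 2)
target: VC(C) = (0, 1, 0, 1)

(0, 1, 0, 1)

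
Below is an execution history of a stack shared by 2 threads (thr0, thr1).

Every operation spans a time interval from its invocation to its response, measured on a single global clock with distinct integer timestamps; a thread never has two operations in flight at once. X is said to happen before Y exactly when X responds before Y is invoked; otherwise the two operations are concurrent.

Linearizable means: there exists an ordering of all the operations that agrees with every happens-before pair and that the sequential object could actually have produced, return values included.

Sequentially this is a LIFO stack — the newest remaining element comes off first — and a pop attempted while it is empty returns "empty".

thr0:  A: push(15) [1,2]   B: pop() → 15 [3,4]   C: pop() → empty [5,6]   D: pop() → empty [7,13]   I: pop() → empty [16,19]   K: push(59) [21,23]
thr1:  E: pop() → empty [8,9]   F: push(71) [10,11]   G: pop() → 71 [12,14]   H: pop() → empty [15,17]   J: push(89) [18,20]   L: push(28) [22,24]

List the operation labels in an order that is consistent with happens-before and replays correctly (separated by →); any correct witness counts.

step 1: A push(15) — stack <15>
step 2: B pop() → 15 — stack <>
step 3: C pop() → empty — stack <>
step 4: D pop() → empty — stack <>
step 5: E pop() → empty — stack <>
step 6: F push(71) — stack <71>
step 7: G pop() → 71 — stack <>
step 8: H pop() → empty — stack <>
step 9: I pop() → empty — stack <>
step 10: J push(89) — stack <89>
step 11: K push(59) — stack <89,59>
step 12: L push(28) — stack <89,59,28>

A → B → C → D → E → F → G → H → I → J → K → L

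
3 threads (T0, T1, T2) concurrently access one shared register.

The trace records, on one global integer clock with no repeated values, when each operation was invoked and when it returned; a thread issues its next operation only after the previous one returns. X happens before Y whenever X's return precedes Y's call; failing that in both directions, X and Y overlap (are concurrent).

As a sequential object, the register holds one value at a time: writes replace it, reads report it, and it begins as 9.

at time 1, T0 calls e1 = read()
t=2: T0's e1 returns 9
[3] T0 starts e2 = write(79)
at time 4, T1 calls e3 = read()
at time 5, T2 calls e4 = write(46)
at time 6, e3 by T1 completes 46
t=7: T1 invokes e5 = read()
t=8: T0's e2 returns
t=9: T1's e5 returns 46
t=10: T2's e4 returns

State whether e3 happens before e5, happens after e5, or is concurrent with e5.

before

e3 spans [4,6], e5 spans [7,9]
resp(e3)=6 < inv(e5)=7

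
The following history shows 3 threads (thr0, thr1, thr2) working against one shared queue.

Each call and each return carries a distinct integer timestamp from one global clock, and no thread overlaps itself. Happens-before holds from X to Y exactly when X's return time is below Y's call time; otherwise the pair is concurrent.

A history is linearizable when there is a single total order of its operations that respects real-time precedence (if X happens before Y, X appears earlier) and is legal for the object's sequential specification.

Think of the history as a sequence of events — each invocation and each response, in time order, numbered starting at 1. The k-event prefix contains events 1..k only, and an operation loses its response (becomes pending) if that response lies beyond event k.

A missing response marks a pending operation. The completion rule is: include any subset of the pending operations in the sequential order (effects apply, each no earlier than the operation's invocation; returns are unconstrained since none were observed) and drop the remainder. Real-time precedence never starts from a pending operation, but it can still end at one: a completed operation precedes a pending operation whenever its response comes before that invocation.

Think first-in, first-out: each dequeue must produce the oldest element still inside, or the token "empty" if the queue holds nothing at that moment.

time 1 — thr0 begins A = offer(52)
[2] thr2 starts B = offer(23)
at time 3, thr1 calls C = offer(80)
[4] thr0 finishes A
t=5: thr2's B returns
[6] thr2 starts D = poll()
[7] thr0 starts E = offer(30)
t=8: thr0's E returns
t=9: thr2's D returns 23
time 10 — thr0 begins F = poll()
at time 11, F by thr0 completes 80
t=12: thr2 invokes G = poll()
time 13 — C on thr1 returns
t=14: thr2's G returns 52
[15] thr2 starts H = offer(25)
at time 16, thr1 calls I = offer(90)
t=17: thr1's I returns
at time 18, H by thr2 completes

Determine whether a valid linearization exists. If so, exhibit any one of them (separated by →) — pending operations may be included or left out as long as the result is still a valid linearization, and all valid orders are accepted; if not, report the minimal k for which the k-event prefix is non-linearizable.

linearizable — witness: B → C → A → D → E → F → G → H → I

after step 1 (B offer(23)): queue <23>
after step 2 (C offer(80)): queue <23,80>
after step 3 (A offer(52)): queue <23,80,52>
after step 4 (D poll() → 23): queue <80,52>
after step 5 (E offer(30)): queue <80,52,30>
after step 6 (F poll() → 80): queue <52,30>
after step 7 (G poll() → 52): queue <30>
after step 8 (H offer(25)): queue <30,25>
after step 9 (I offer(90)): queue <30,25,90>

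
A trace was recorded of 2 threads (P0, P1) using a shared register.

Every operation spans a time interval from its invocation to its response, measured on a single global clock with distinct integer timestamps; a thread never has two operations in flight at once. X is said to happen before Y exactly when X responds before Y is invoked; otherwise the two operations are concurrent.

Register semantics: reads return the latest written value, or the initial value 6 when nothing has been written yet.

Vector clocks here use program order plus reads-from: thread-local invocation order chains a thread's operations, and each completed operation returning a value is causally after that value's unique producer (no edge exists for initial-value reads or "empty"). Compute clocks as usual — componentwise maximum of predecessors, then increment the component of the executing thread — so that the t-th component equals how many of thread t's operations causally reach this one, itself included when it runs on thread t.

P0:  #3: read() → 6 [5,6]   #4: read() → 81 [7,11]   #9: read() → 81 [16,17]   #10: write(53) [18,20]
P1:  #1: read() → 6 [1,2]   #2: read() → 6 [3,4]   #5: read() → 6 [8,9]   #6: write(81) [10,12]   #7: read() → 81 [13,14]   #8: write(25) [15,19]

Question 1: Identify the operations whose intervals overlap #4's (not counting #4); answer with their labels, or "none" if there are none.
#5, #6

overlap test against #4 [7,11]: concurrent iff the interval meets 7..11
#1 [1,2]: before
#2 [3,4]: before
#3 [5,6]: before
#5 [8,9]: concurrent
#6 [10,12]: concurrent
#7 [13,14]: after
#8 [15,19]: after
#9 [16,17]: after
#10 [18,20]: after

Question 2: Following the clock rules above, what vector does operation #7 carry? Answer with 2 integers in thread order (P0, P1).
(0, 5)

#1, invoked 1, has no incoming edges; only P1's bump applies → (0, 1)
#3, invoked 5, has no incoming edges; only P0's bump applies → (1, 0)
from VC(#1)=(0, 1), #2 (invoked 3) maxes components and bumps P1 → (0, 2)
from VC(#2)=(0, 2), #5 (invoked 8) maxes components and bumps P1 → (0, 3)
from VC(#5)=(0, 3), #6 (invoked 10) maxes components and bumps P1 → (0, 4)
from VC(#6)=(0, 4), #7 (invoked 13) maxes components and bumps P1 → (0, 5)
from VC(#7)=(0, 5), #8 (invoked 15) maxes components and bumps P1 → (0, 6)
from VC(#3)=(1, 0), VC(#6)=(0, 4), #4 (invoked 7) maxes components and bumps P0 → (2, 4)
from VC(#4)=(2, 4), VC(#6)=(0, 4), #9 (invoked 16) maxes components and bumps P0 → (3, 4)
from VC(#9)=(3, 4), #10 (invoked 18) maxes components and bumps P0 → (4, 4)
target: VC(#7) = (0, 5)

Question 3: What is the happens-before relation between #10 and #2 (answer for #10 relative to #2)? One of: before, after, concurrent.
after

#10 spans [18,20], #2 spans [3,4]
resp(#2)=4 < inv(#10)=18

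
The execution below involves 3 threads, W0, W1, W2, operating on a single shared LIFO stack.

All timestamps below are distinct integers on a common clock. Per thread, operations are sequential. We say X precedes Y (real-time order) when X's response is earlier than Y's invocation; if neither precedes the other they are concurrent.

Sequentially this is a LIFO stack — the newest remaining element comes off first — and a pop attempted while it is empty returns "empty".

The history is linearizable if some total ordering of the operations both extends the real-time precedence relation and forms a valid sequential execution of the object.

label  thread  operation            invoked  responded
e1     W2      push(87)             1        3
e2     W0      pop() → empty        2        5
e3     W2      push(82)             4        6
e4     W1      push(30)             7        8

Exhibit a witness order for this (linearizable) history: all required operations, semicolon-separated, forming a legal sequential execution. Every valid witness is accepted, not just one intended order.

e2; e1; e3; e4

step 1: e2 pop() → empty — stack <>
step 2: e1 push(87) — stack <87>
step 3: e3 push(82) — stack <87,82>
step 4: e4 push(30) — stack <87,82,30>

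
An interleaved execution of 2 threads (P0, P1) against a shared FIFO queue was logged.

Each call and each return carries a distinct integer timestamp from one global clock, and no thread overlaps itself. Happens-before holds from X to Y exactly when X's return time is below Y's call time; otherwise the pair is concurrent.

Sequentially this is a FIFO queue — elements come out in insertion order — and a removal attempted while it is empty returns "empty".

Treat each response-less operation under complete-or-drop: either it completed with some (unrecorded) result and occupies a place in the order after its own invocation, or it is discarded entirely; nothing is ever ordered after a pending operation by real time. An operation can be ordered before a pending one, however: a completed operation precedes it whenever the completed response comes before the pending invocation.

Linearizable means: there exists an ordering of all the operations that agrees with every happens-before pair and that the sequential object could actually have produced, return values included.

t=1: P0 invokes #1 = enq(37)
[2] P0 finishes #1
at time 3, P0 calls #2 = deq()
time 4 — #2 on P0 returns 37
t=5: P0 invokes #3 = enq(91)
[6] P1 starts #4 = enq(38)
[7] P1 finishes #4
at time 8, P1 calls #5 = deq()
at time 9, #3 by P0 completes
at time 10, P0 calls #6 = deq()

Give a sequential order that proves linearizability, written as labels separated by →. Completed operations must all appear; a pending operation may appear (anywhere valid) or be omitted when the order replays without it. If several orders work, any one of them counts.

after step 1 (#1 enq(37)): queue <37>
after step 2 (#2 deq() → 37): queue <>
after step 3 (#3 enq(91)): queue <91>
after step 4 (#4 enq(38)): queue <91,38>

#1 → #2 → #3 → #4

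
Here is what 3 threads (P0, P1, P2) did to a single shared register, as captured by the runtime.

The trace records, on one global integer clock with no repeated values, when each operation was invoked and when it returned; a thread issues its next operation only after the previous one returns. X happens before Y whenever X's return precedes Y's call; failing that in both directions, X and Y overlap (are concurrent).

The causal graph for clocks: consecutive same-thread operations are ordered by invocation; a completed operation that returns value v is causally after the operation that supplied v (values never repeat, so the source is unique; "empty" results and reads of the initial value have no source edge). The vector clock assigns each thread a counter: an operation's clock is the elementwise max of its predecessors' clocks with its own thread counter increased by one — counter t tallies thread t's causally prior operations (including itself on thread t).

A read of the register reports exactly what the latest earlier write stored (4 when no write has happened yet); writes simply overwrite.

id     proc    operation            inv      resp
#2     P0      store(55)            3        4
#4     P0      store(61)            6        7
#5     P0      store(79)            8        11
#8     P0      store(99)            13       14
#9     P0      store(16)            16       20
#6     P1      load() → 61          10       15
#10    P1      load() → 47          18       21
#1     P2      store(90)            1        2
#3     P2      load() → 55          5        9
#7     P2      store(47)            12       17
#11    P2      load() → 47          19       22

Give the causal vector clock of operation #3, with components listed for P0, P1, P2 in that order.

VC(#1, invoked at 1): no causal predecessors; +1 on P2 → (0, 0, 1)
VC(#2, invoked at 3): no causal predecessors; +1 on P0 → (1, 0, 0)
VC(#4, invoked at 6): max of VC(#2)=(1, 0, 0), then +1 on thread P0 → (2, 0, 0)
VC(#3, invoked at 5): max of VC(#1)=(0, 0, 1), VC(#2)=(1, 0, 0), then +1 on thread P2 → (1, 0, 2)
VC(#6, invoked at 10): max of VC(#4)=(2, 0, 0), then +1 on thread P1 → (2, 1, 0)
VC(#5, invoked at 8): max of VC(#4)=(2, 0, 0), then +1 on thread P0 → (3, 0, 0)
VC(#7, invoked at 12): max of VC(#3)=(1, 0, 2), then +1 on thread P2 → (1, 0, 3)
VC(#8, invoked at 13): max of VC(#5)=(3, 0, 0), then +1 on thread P0 → (4, 0, 0)
VC(#11, invoked at 19): max of VC(#7)=(1, 0, 3), then +1 on thread P2 → (1, 0, 4)
VC(#9, invoked at 16): max of VC(#8)=(4, 0, 0), then +1 on thread P0 → (5, 0, 0)
VC(#10, invoked at 18): max of VC(#6)=(2, 1, 0), VC(#7)=(1, 0, 3), then +1 on thread P1 → (2, 2, 3)
target: VC(#3) = (1, 0, 2)

(1, 0, 2)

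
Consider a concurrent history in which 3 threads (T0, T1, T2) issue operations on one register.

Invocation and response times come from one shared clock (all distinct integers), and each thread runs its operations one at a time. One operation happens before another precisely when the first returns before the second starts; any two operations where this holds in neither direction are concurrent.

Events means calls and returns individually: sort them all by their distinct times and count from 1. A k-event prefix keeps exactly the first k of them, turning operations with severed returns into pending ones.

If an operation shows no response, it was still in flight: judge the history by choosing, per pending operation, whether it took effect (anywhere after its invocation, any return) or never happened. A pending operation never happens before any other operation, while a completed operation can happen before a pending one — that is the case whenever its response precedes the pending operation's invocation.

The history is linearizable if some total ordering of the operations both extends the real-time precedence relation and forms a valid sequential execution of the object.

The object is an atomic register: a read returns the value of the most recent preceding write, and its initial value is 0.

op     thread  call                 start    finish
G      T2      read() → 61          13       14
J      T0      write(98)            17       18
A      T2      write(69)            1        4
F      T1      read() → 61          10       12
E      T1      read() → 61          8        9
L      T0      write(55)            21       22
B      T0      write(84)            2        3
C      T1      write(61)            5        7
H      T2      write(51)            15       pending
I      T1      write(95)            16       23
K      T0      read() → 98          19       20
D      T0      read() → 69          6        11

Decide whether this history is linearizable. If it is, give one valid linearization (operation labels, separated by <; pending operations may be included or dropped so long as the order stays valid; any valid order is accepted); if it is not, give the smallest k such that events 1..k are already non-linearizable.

linearizable — witness: B < A < D < C < E < F < G < H < I < J < K < L

after step 1 (B write(84)): value 84
after step 2 (A write(69)): value 69
after step 3 (D read() → 69): value 69
after step 4 (C write(61)): value 61
after step 5 (E read() → 61): value 61
after step 6 (F read() → 61): value 61
after step 7 (G read() → 61): value 61
after step 8 (H write(51) (pending, included)): value 51
after step 9 (I write(95)): value 95
after step 10 (J write(98)): value 98
after step 11 (K read() → 98): value 98
after step 12 (L write(55)): value 55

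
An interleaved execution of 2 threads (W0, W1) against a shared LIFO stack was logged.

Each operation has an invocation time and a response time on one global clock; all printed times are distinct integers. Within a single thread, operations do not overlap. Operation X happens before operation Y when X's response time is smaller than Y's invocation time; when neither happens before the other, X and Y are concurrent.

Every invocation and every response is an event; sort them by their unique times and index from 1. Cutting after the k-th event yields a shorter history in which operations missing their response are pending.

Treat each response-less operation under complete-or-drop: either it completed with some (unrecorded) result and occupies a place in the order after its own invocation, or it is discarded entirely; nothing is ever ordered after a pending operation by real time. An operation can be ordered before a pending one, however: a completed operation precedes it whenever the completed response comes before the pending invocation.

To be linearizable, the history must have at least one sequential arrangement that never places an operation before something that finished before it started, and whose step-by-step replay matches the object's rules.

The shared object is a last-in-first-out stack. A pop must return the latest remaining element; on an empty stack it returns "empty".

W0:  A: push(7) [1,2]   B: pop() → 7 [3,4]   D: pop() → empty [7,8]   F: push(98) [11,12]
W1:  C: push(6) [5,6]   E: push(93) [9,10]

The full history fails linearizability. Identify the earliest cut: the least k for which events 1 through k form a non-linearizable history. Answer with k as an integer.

one valid order for events 1..7 is A, B, C:
after step 1 (A push(7)): stack <7>
after step 2 (B pop() → 7): stack <>
after step 3 (C push(6)): stack <6>
adding event 8 (D responds at 8) leaves no legal real-time order
take A, B, C, D: step 4 already fails, because D pop() → empty cannot occur there

8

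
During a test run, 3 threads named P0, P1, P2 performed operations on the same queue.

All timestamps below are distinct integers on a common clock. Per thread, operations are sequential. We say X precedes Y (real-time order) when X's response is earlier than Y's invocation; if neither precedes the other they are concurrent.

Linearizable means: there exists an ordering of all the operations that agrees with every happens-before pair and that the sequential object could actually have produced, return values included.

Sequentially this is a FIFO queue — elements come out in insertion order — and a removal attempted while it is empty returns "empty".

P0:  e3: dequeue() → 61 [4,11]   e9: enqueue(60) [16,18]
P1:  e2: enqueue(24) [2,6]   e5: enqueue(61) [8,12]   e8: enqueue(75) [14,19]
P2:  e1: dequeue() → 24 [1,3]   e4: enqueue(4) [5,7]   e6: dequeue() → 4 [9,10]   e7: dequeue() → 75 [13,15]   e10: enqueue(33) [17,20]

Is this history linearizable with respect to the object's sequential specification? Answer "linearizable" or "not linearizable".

linearizable

a witness: e2, e1, e4, e5, e6, e3, e8, e7, e9, e10
step 1: e2 enqueue(24) — queue <24>
step 2: e1 dequeue() → 24 — queue <>
step 3: e4 enqueue(4) — queue <4>
step 4: e5 enqueue(61) — queue <4,61>
step 5: e6 dequeue() → 4 — queue <61>
step 6: e3 dequeue() → 61 — queue <>
step 7: e8 enqueue(75) — queue <75>
step 8: e7 dequeue() → 75 — queue <>
step 9: e9 enqueue(60) — queue <60>
step 10: e10 enqueue(33) — queue <60,33>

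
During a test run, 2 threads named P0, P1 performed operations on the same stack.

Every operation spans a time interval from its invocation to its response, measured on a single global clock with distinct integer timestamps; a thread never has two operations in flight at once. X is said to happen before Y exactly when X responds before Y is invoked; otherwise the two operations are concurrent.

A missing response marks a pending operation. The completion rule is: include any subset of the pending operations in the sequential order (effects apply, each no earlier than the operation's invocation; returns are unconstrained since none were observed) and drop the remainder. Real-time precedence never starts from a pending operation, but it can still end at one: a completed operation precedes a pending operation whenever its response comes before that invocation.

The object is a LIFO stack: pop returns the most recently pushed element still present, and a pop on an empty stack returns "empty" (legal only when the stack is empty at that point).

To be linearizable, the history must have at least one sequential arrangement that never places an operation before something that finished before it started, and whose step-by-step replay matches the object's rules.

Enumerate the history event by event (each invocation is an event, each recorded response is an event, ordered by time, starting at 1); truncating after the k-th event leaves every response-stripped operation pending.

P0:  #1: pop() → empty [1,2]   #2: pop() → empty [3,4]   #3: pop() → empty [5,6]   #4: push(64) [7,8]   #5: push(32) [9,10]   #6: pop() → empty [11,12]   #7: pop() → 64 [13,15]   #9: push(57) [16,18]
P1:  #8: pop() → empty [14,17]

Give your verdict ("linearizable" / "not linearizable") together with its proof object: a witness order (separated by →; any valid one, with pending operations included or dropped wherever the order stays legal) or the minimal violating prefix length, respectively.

prefix check: 1..11 passes, 1..12 fails once #6's time-12 response joins
a single order respects real time; the 6 completed stack operations fail replay along it
for example #1, #2, #3, #4, #5, #6 fails at step 6: #6 pop() → empty is not legal there

not linearizable — minimal violating prefix: 12 events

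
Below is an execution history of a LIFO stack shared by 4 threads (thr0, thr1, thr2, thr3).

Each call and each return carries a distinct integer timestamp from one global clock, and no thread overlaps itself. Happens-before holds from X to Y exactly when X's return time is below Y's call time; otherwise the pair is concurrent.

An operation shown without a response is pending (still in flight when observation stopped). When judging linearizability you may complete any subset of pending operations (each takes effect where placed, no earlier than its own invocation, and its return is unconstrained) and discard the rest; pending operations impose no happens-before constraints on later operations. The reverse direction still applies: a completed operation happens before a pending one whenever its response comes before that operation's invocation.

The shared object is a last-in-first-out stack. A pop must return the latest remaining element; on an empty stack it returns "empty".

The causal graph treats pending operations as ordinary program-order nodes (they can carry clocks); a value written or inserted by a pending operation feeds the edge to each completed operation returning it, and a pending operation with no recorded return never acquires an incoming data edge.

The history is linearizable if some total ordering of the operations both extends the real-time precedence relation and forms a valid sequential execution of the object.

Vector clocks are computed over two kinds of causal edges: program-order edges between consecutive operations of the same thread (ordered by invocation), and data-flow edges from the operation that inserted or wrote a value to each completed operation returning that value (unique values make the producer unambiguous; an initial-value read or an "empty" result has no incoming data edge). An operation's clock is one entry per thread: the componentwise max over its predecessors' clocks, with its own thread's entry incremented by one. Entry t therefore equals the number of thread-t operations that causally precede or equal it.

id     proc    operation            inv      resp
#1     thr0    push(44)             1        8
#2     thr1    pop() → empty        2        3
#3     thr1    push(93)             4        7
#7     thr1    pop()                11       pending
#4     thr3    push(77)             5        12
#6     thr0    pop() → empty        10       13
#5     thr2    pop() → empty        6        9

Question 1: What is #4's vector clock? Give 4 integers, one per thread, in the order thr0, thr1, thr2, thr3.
VC(#4, invoked at 5): no causal predecessors; +1 on thr3 → (0, 0, 0, 1)
VC(#5, invoked at 6): no causal predecessors; +1 on thr2 → (0, 0, 1, 0)
VC(#2, invoked at 2): no causal predecessors; +1 on thr1 → (0, 1, 0, 0)
VC(#1, invoked at 1): no causal predecessors; +1 on thr0 → (1, 0, 0, 0)
from VC(#2)=(0, 1, 0, 0), #3 (invoked 4) maxes components and bumps thr1 → (0, 2, 0, 0)
from VC(#1)=(1, 0, 0, 0), #6 (invoked 10) maxes components and bumps thr0 → (2, 0, 0, 0)
from VC(#3)=(0, 2, 0, 0), #7 (invoked 11) maxes components and bumps thr1 → (0, 3, 0, 0)
target: VC(#4) = (0, 0, 0, 1)

(0, 0, 0, 1)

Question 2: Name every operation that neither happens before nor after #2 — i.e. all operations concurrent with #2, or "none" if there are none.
#2 spans [2,3]: anything still running between times 2 and 3 counts as concurrent
#1 [1,8]: concurrent
#3 [4,7]: after
#4 [5,12]: after
#5 [6,9]: after
#6 [10,13]: after
#7 [11,…): after

#1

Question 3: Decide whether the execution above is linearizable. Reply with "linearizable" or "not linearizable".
already the first 13 events (up to #6's response at time 13) admit no linearization; the first 12 still do
real-time-consistent orders of the 6 completed operations: 38 — all fail the LIFO stack replay
completion choices over the 1 pending operation (#7) were checked; none helps
e.g. #1, #2, #3, #4, #5, #6 (pending dropped): illegal at step 2, since #2 pop() → empty cannot apply there
e.g. #1, #2, #3, #5, #4, #6 (pending dropped): illegal at step 2, since #2 pop() → empty cannot apply there

not linearizable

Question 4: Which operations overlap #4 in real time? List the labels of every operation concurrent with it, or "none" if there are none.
#4 runs from 5 to 12; window-overlapping ops are concurrent
#1 [1,8]: concurrent
#2 [2,3]: before
#3 [4,7]: concurrent
#5 [6,9]: concurrent
#6 [10,13]: concurrent
#7 [11,…): concurrent

#1, #3, #5, #6, #7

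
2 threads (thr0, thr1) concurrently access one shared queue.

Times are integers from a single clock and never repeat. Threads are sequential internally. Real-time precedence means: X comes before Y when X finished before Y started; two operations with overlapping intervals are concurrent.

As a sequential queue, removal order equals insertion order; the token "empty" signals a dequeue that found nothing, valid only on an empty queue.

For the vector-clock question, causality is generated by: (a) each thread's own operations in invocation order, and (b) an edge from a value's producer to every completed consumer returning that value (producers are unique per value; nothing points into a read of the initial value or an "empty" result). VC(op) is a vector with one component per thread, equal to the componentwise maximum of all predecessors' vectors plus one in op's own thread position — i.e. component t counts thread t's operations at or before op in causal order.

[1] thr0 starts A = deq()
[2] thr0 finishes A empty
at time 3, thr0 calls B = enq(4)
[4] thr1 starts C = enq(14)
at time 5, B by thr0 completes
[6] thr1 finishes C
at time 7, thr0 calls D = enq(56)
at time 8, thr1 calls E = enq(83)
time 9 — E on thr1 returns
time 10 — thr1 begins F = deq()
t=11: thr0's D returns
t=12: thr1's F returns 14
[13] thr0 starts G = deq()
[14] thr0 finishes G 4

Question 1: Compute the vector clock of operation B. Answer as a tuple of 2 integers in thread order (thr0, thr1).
root op C, invoked 4: fresh clock plus thr1's own tick → (0, 1)
root op A, invoked 1: fresh clock plus thr0's own tick → (1, 0)
VC(E, invoked at 8): max of VC(C)=(0, 1), then +1 on thread thr1 → (0, 2)
VC(B, invoked at 3): max of VC(A)=(1, 0), then +1 on thread thr0 → (2, 0)
VC(F, invoked at 10): max of VC(C)=(0, 1), VC(E)=(0, 2), then +1 on thread thr1 → (0, 3)
VC(D, invoked at 7): max of VC(B)=(2, 0), then +1 on thread thr0 → (3, 0)
VC(G, invoked at 13): max of VC(B)=(2, 0), VC(D)=(3, 0), then +1 on thread thr0 → (4, 0)
target: VC(B) = (2, 0)

(2, 0)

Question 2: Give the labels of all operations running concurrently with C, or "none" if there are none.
C spans [4,6]: anything still running between times 4 and 6 counts as concurrent
A [1,2]: before
B [3,5]: concurrent
D [7,11]: after
E [8,9]: after
F [10,12]: after
G [13,14]: after

B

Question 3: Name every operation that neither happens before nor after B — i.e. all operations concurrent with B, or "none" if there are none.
concurrent with B ([3,5]): every op whose interval crosses 3..5
A [1,2]: before
C [4,6]: concurrent
D [7,11]: after
E [8,9]: after
F [10,12]: after
G [13,14]: after

C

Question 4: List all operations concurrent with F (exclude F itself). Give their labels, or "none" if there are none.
overlap test against F [10,12]: concurrent iff the interval meets 10..12
A [1,2]: before
B [3,5]: before
C [4,6]: before
D [7,11]: concurrent
E [8,9]: before
G [13,14]: after

D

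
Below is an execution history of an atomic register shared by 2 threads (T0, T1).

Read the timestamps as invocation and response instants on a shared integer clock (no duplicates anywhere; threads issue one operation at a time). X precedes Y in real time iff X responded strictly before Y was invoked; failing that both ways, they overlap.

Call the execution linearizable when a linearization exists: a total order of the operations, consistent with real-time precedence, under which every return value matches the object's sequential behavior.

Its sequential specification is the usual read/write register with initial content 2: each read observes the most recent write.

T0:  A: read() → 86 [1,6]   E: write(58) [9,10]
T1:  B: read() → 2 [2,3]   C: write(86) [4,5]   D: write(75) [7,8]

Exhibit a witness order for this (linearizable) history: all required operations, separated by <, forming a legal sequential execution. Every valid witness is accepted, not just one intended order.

after step 1 (B read() → 2): value 2
after step 2 (C write(86)): value 86
after step 3 (A read() → 86): value 86
after step 4 (D write(75)): value 75
after step 5 (E write(58)): value 58

B < C < A < D < E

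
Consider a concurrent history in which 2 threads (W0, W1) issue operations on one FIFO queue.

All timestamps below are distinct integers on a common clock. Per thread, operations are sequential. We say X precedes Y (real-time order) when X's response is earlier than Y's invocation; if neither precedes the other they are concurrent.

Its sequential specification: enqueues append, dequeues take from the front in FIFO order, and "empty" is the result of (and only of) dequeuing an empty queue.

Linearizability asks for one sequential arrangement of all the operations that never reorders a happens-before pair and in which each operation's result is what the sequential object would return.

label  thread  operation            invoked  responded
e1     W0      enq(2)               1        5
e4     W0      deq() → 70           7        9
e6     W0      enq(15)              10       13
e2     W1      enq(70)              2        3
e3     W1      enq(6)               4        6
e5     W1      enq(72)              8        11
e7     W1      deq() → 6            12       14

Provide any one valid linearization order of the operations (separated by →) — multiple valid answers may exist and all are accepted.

e2 → e3 → e1 → e4 → e5 → e6 → e7

1. e2 enq(70), leaving queue <70>
2. e3 enq(6), leaving queue <70,6>
3. e1 enq(2), leaving queue <70,6,2>
4. e4 deq() → 70, leaving queue <6,2>
5. e5 enq(72), leaving queue <6,2,72>
6. e6 enq(15), leaving queue <6,2,72,15>
7. e7 deq() → 6, leaving queue <2,72,15>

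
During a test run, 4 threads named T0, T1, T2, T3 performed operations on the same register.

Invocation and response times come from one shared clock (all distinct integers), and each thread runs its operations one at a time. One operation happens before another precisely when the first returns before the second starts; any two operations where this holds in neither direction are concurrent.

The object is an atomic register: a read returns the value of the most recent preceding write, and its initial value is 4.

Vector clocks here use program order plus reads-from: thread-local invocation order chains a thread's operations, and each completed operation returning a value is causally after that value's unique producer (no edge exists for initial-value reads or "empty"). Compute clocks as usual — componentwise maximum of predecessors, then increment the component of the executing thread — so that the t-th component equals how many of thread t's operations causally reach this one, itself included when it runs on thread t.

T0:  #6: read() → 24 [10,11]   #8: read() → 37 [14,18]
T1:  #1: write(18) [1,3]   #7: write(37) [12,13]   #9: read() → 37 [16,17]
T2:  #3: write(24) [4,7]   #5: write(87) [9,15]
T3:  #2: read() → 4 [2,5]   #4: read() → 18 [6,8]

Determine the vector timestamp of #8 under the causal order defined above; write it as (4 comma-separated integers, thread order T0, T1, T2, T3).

invoked at 2, #2 has no predecessors; its own T3 bump gives (0, 0, 0, 1)
invoked at 4, #3 has no predecessors; its own T2 bump gives (0, 0, 1, 0)
invoked at 1, #1 has no predecessors; its own T1 bump gives (0, 1, 0, 0)
invoked at 9, #5 merges VC(#3)=(0, 0, 1, 0) and bumps T2's slot → (0, 0, 2, 0)
invoked at 12, #7 merges VC(#1)=(0, 1, 0, 0) and bumps T1's slot → (0, 2, 0, 0)
invoked at 10, #6 merges VC(#3)=(0, 0, 1, 0) and bumps T0's slot → (1, 0, 1, 0)
invoked at 6, #4 merges VC(#1)=(0, 1, 0, 0), VC(#2)=(0, 0, 0, 1) and bumps T3's slot → (0, 1, 0, 2)
invoked at 16, #9 merges VC(#7)=(0, 2, 0, 0) and bumps T1's slot → (0, 3, 0, 0)
invoked at 14, #8 merges VC(#6)=(1, 0, 1, 0), VC(#7)=(0, 2, 0, 0) and bumps T0's slot → (2, 2, 1, 0)
target: VC(#8) = (2, 2, 1, 0)

(2, 2, 1, 0)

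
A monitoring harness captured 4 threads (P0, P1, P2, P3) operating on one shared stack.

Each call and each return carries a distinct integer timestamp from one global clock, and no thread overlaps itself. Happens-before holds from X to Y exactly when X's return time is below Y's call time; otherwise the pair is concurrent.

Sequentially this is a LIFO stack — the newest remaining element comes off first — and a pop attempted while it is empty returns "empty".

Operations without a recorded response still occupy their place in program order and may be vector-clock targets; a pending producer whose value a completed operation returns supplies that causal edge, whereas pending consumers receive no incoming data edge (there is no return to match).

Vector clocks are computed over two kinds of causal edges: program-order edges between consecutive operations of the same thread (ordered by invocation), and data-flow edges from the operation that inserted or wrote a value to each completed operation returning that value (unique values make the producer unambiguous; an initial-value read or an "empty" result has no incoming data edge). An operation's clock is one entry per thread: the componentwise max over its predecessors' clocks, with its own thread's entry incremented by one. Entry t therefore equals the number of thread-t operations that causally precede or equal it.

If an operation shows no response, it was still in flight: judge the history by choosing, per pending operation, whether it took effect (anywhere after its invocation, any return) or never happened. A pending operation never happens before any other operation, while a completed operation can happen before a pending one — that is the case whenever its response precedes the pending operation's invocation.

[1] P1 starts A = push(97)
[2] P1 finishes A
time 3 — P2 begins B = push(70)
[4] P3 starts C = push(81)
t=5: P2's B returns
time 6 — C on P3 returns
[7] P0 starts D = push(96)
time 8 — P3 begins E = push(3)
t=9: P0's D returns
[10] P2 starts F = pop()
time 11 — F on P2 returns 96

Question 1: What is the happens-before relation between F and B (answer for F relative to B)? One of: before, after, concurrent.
Answer: after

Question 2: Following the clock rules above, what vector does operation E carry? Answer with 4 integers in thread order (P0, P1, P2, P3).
Answer: (0, 0, 0, 2)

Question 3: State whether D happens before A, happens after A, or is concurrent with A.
Answer: after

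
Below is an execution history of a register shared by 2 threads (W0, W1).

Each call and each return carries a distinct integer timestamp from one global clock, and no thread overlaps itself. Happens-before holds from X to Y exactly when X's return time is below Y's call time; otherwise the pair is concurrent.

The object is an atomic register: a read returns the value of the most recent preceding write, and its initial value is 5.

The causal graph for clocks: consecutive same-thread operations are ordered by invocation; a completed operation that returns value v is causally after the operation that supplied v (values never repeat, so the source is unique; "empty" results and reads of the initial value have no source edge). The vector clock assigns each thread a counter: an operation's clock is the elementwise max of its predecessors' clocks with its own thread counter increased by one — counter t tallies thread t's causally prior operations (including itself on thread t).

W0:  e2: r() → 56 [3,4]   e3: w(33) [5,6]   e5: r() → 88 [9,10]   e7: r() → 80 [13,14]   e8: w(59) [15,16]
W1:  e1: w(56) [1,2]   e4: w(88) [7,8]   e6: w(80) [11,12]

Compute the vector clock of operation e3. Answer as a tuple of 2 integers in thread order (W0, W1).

(2, 1)

no predecessors for e1 (invoked 1): W1 increments from zero → (0, 1)
merge at e4 (invoked 7): VC(e1)=(0, 1), own-thread bump on W1 → (0, 2)
merge at e2 (invoked 3): VC(e1)=(0, 1), own-thread bump on W0 → (1, 1)
merge at e6 (invoked 11): VC(e4)=(0, 2), own-thread bump on W1 → (0, 3)
merge at e3 (invoked 5): VC(e2)=(1, 1), own-thread bump on W0 → (2, 1)
merge at e5 (invoked 9): VC(e3)=(2, 1), VC(e4)=(0, 2), own-thread bump on W0 → (3, 2)
merge at e7 (invoked 13): VC(e5)=(3, 2), VC(e6)=(0, 3), own-thread bump on W0 → (4, 3)
merge at e8 (invoked 15): VC(e7)=(4, 3), own-thread bump on W0 → (5, 3)
target: VC(e3) = (2, 1)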